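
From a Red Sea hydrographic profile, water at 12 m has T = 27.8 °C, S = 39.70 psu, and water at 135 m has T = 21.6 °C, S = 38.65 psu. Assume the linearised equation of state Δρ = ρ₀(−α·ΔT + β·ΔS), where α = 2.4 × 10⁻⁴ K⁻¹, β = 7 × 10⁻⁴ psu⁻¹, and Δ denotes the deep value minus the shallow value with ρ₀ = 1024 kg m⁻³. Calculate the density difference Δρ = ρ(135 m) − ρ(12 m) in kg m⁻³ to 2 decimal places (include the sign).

ΔT = -6.2 K, ΔS = -1.05 psu (deep − shallow).
Δρ/ρ₀ = −(2.4 × 10⁻⁴)(-6.2) + (7 × 10⁻⁴)(-1.05) = 7.53 × 10⁻⁴.
Δρ = 1024 × (7.53 × 10⁻⁴) = +0.77 kg m⁻³.
Positive Δρ: denser below, stable.

+0.77 kg m⁻³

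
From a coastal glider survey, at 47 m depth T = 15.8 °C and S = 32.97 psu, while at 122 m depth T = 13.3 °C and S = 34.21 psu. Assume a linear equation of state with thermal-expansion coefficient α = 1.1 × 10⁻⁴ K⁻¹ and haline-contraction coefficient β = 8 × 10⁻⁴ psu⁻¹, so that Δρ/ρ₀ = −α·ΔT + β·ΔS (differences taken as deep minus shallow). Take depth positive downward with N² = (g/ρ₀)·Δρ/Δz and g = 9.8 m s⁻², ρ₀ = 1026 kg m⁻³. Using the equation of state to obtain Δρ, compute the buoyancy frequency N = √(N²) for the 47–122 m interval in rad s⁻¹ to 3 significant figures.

0.0129 rad s⁻¹

ΔT = -2.5 K, ΔS = +1.24 psu (deep − shallow).
Δρ/ρ₀ = −αΔT + βΔS = 2.75 × 10⁻⁴ + 9.92 × 10⁻⁴ = 1.267 × 10⁻³, so Δρ ≈ 1.300 kg m⁻³.
N² = (g/ρ₀)·Δρ/Δz = g·(Δρ/ρ₀)/Δz = 9.8 × 1.267 × 10⁻³ / 75 = 1.6555 × 10⁻⁴ s⁻².
N = √(1.6555 × 10⁻⁴) = 0.012867 rad s⁻¹ ≈ 0.0129 rad s⁻¹.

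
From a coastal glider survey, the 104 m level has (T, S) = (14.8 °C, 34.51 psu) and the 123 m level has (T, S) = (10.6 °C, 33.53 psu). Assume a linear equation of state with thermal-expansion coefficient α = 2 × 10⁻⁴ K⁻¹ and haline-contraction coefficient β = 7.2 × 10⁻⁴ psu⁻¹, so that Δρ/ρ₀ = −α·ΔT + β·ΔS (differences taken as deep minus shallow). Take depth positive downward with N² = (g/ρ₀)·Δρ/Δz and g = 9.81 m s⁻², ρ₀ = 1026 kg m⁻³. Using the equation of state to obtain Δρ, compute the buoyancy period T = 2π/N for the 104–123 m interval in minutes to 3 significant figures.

ΔT = -4.2 K, ΔS = -0.98 psu (deep − shallow).
Δρ/ρ₀ = −αΔT + βΔS = 8.40 × 10⁻⁴ − 7.056 × 10⁻⁴ = 1.344 × 10⁻⁴, so Δρ ≈ 0.1379 kg m⁻³.
N² = (g/ρ₀)·Δρ/Δz = g·(Δρ/ρ₀)/Δz = 9.81 × 1.344 × 10⁻⁴ / 19 = 6.9393 × 10⁻⁵ s⁻².
N = √(6.9393 × 10⁻⁵) = 8.3302 × 10⁻³ rad s⁻¹ → T = 2π/N = 754.27 s = 12.571 min ≈ 12.6 min.

12.6 min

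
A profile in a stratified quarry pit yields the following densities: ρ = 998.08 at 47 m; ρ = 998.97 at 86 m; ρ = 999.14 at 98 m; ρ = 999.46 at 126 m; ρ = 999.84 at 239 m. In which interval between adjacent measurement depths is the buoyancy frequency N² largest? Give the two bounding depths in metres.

47–86 m

Compute the density gradient over each adjacent pair:
  47–86 m: Δρ/Δz = 0.89/39 = 0.023 kg m⁻⁴
  86–98 m: Δρ/Δz = 0.17/12 = 0.014 kg m⁻⁴
  98–126 m: Δρ/Δz = 0.32/28 = 0.011 kg m⁻⁴
  126–239 m: Δρ/Δz = 0.38/113 = 3.4 × 10⁻³ kg m⁻⁴
The largest gradient is in the 47–86 m interval — the pycnocline.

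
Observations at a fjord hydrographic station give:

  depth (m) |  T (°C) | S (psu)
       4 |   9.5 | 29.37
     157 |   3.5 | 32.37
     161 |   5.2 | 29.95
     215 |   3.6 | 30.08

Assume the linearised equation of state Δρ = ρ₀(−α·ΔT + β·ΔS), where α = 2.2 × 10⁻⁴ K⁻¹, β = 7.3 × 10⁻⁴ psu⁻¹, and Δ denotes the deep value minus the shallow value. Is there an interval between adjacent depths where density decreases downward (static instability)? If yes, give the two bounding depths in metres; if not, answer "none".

Evaluate Δρ/ρ₀ = −αΔT + βΔS across each adjacent pair:
  4–157 m: −αΔT+βΔS = −(2.2 × 10⁻⁴)(-6.0)+(7.3 × 10⁻⁴)(+3.00) = 3.5 × 10⁻³ → stable
  157–161 m: −αΔT+βΔS = −(2.2 × 10⁻⁴)(+1.7)+(7.3 × 10⁻⁴)(-2.42) = -2.1 × 10⁻³ → UNSTABLE
  161–215 m: −αΔT+βΔS = −(2.2 × 10⁻⁴)(-1.6)+(7.3 × 10⁻⁴)(+0.13) = 4.5 × 10⁻⁴ → stable
The 157–161 m interval has Δρ < 0: lighter water underlies denser water.

157–161 m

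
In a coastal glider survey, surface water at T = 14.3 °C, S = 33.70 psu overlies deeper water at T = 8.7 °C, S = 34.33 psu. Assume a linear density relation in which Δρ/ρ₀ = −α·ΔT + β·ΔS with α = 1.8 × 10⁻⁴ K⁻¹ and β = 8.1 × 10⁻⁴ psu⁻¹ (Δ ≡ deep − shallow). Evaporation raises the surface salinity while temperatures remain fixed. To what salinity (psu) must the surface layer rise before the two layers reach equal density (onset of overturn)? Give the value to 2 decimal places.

Neutral buoyancy requires −α(T_deep − T_surf) + β(S_deep − S_surf′) = 0.
S_surf′ = S_deep − (α/β)·ΔT = 34.33 − (1.8 × 10⁻⁴/8.1 × 10⁻⁴)·(-5.6) = 35.5744 psu.
Increase required: 35.5744 − 33.70 = 1.8744 psu.

35.57 psu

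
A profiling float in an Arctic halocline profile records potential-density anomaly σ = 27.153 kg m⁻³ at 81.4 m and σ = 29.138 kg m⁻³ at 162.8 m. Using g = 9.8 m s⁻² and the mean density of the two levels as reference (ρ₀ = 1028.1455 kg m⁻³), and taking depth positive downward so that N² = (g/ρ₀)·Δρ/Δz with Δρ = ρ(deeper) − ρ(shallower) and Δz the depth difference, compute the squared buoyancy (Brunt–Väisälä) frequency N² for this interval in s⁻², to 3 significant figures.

2.32 × 10⁻⁴ s⁻²

Δρ = 1029.138 − 1027.153 = 1.985 kg m⁻³ over Δz = 162.8 − 81.4 = 81.4 m.
N² = (9.8/1028.1455) × (1.985/81.4) = 2.3244 × 10⁻⁴ s⁻² ≈ 2.32 × 10⁻⁴ s⁻².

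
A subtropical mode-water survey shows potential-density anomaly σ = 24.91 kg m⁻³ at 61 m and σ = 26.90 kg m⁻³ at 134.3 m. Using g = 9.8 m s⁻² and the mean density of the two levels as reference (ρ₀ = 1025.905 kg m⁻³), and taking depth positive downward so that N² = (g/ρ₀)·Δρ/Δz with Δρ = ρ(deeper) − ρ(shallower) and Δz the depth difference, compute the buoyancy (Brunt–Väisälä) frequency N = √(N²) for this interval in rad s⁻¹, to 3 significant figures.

Δρ = 1026.90 − 1024.91 = 1.99 kg m⁻³ over Δz = 134.3 − 61 = 73.3 m.
N² = (9.8/1025.905) × (1.99/73.3) = 2.5934 × 10⁻⁴ s⁻².
N = √(2.5934 × 10⁻⁴) = 0.016104 rad s⁻¹ ≈ 0.0161 rad s⁻¹.

0.0161 rad s⁻¹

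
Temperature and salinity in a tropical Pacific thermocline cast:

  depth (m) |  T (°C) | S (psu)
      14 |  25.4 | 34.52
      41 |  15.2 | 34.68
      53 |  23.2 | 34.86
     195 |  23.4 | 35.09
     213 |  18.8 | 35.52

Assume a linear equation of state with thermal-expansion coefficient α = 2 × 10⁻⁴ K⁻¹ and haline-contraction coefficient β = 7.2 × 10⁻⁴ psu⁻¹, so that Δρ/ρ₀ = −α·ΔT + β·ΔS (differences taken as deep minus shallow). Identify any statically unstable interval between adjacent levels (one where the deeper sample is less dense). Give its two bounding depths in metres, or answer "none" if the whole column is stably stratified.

41–53 m

Evaluate Δρ/ρ₀ = −αΔT + βΔS across each adjacent pair:
  14–41 m: −αΔT+βΔS = −(2 × 10⁻⁴)(-10.2)+(7.2 × 10⁻⁴)(+0.16) = 2.2 × 10⁻³ → stable
  41–53 m: −αΔT+βΔS = −(2 × 10⁻⁴)(+8.0)+(7.2 × 10⁻⁴)(+0.18) = -1.5 × 10⁻³ → UNSTABLE
  53–195 m: −αΔT+βΔS = −(2 × 10⁻⁴)(+0.2)+(7.2 × 10⁻⁴)(+0.23) = 1.3 × 10⁻⁴ → stable
  195–213 m: −αΔT+βΔS = −(2 × 10⁻⁴)(-4.6)+(7.2 × 10⁻⁴)(+0.43) = 1.2 × 10⁻³ → stable
The 41–53 m interval has Δρ < 0: lighter water underlies denser water.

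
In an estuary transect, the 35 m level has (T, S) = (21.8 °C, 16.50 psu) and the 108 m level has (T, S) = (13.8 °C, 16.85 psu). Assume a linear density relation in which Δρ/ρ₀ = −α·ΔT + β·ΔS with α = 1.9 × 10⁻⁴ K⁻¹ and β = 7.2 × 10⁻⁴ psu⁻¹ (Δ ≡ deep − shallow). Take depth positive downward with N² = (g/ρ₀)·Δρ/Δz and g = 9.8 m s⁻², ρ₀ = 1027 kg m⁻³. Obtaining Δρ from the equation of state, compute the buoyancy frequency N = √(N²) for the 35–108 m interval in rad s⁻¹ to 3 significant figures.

ΔT = -8.0 K, ΔS = +0.35 psu (deep − shallow).
Δρ/ρ₀ = −αΔT + βΔS = 1.52 × 10⁻³ + 2.52 × 10⁻⁴ = 1.772 × 10⁻³, so Δρ ≈ 1.820 kg m⁻³.
N² = (g/ρ₀)·Δρ/Δz = g·(Δρ/ρ₀)/Δz = 9.8 × 1.772 × 10⁻³ / 73 = 2.3788 × 10⁻⁴ s⁻².
N = √(2.3788 × 10⁻⁴) = 0.015423 rad s⁻¹ ≈ 0.0154 rad s⁻¹.

0.0154 rad s⁻¹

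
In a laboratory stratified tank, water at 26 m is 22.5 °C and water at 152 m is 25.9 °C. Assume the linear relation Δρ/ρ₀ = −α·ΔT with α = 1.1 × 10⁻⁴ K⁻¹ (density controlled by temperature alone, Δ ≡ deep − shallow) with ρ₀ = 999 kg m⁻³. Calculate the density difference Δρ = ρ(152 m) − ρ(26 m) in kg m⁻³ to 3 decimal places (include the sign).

ΔT = +3.4 K, Δρ/ρ₀ = −αΔT = -3.74 × 10⁻⁴.
Δρ = 999 × (-3.74 × 10⁻⁴) = -0.374 kg m⁻³.
Negative Δρ: lighter below, statically unstable.

-0.374 kg m⁻³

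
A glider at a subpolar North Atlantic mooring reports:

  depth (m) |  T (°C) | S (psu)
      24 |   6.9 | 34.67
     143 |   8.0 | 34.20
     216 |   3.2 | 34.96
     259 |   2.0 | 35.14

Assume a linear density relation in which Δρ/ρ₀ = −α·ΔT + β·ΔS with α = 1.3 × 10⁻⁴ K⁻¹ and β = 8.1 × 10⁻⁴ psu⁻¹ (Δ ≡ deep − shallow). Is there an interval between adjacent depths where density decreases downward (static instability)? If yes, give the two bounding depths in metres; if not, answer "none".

24–143 m

Evaluate Δρ/ρ₀ = −αΔT + βΔS across each adjacent pair:
  24–143 m: −αΔT+βΔS = −(1.3 × 10⁻⁴)(+1.1)+(8.1 × 10⁻⁴)(-0.47) = -5.2 × 10⁻⁴ → UNSTABLE
  143–216 m: −αΔT+βΔS = −(1.3 × 10⁻⁴)(-4.8)+(8.1 × 10⁻⁴)(+0.76) = 1.2 × 10⁻³ → stable
  216–259 m: −αΔT+βΔS = −(1.3 × 10⁻⁴)(-1.2)+(8.1 × 10⁻⁴)(+0.18) = 3.0 × 10⁻⁴ → stable
The 24–143 m interval has Δρ < 0: lighter water underlies denser water.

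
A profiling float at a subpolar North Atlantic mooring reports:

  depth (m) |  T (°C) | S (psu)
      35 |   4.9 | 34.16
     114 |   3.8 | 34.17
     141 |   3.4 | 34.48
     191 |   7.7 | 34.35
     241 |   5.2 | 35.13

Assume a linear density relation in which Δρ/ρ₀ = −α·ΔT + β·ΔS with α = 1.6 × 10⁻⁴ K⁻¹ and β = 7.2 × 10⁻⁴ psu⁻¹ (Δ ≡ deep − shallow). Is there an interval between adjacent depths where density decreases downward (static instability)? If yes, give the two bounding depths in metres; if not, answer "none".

Evaluate Δρ/ρ₀ = −αΔT + βΔS across each adjacent pair:
  35–114 m: −αΔT+βΔS = −(1.6 × 10⁻⁴)(-1.1)+(7.2 × 10⁻⁴)(+0.01) = 1.8 × 10⁻⁴ → stable
  114–141 m: −αΔT+βΔS = −(1.6 × 10⁻⁴)(-0.4)+(7.2 × 10⁻⁴)(+0.31) = 2.9 × 10⁻⁴ → stable
  141–191 m: −αΔT+βΔS = −(1.6 × 10⁻⁴)(+4.3)+(7.2 × 10⁻⁴)(-0.13) = -7.8 × 10⁻⁴ → UNSTABLE
  191–241 m: −αΔT+βΔS = −(1.6 × 10⁻⁴)(-2.5)+(7.2 × 10⁻⁴)(+0.78) = 9.6 × 10⁻⁴ → stable
The 141–191 m interval has Δρ < 0: lighter water underlies denser water.

141–191 m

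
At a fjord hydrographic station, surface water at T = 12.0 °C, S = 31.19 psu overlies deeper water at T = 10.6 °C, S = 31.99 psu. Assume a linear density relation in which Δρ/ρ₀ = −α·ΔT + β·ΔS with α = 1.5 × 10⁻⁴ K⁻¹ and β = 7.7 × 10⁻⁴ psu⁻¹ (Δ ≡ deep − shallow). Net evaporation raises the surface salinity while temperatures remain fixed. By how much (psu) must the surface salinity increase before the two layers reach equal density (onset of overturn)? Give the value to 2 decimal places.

1.07 psu

Neutral buoyancy requires −α(T_deep − T_surf) + β(S_deep − S_surf′) = 0.
S_surf′ = S_deep − (α/β)·ΔT = 31.99 − (1.5 × 10⁻⁴/7.7 × 10⁻⁴)·(-1.4) = 32.2627 psu.
Increase required: 32.2627 − 31.19 = 1.0727 psu.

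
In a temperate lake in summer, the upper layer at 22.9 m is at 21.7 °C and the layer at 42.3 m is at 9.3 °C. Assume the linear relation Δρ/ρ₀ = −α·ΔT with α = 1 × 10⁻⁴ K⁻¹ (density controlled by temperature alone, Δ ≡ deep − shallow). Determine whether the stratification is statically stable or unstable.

ΔT = 9.3 − 21.7 = -12.4 K, so Δρ/ρ₀ = −αΔT = 1.24 × 10⁻³.
Δρ/ρ₀ > 0, so Δρ > 0: deeper water is denser → statically stable.

stable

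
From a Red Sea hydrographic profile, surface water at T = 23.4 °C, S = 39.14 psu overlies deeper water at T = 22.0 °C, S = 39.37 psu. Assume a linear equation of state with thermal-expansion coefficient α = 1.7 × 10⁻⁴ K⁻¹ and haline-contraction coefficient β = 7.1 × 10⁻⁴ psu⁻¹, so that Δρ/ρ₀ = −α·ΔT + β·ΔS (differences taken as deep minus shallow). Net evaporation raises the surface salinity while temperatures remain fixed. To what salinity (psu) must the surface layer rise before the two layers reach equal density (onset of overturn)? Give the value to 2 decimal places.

Neutral buoyancy requires −α(T_deep − T_surf) + β(S_deep − S_surf′) = 0.
S_surf′ = S_deep − (α/β)·ΔT = 39.37 − (1.7 × 10⁻⁴/7.1 × 10⁻⁴)·(-1.4) = 39.7052 psu.
Increase required: 39.7052 − 39.14 = 0.5652 psu.

39.71 psu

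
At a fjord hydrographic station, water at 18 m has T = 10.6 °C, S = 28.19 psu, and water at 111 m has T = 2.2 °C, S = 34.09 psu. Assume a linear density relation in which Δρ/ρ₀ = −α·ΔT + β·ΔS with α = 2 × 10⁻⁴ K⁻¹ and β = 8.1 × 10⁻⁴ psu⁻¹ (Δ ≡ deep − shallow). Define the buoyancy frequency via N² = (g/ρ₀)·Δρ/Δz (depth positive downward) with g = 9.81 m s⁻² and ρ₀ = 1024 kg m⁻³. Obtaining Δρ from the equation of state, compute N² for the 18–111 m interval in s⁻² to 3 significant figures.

ΔT = -8.4 K, ΔS = +5.90 psu (deep − shallow).
Δρ/ρ₀ = −αΔT + βΔS = 1.68 × 10⁻³ + 4.779 × 10⁻³ = 6.459 × 10⁻³, so Δρ ≈ 6.614 kg m⁻³.
N² = (g/ρ₀)·Δρ/Δz = g·(Δρ/ρ₀)/Δz = 9.81 × 6.459 × 10⁻³ / 93 = 6.8132 × 10⁻⁴ s⁻² ≈ 6.81 × 10⁻⁴ s⁻².

6.81 × 10⁻⁴ s⁻²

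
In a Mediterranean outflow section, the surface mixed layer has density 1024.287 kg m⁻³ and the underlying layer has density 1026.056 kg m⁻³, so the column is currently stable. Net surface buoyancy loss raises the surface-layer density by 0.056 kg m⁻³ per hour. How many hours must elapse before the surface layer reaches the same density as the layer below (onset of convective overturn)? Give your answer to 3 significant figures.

Density deficit of the surface layer: 1026.056 − 1024.287 = 1.769 kg m⁻³.
Required change = 1.769 / 0.056 = 31.6 hours.

31.6 hours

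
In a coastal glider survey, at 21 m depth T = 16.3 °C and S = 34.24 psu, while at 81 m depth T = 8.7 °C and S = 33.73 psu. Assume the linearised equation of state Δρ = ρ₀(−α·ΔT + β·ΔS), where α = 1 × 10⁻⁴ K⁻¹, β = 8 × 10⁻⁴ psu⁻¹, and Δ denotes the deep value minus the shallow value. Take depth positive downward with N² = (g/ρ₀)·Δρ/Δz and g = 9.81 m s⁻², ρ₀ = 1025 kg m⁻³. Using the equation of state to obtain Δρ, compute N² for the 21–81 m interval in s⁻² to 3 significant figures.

ΔT = -7.6 K, ΔS = -0.51 psu (deep − shallow).
Δρ/ρ₀ = −αΔT + βΔS = 7.60 × 10⁻⁴ − 4.08 × 10⁻⁴ = 3.52 × 10⁻⁴, so Δρ ≈ 0.3608 kg m⁻³.
N² = (g/ρ₀)·Δρ/Δz = g·(Δρ/ρ₀)/Δz = 9.81 × 3.52 × 10⁻⁴ / 60 = 5.7552 × 10⁻⁵ s⁻² ≈ 5.76 × 10⁻⁵ s⁻².

5.76 × 10⁻⁵ s⁻²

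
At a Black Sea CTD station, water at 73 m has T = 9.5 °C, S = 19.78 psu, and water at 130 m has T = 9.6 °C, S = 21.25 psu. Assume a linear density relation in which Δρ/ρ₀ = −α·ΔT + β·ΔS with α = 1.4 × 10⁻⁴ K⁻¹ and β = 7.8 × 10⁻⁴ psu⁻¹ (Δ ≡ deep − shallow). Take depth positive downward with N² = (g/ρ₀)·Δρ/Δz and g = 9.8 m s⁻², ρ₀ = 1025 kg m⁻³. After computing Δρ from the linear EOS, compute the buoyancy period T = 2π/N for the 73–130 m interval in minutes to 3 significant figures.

ΔT = +0.1 K, ΔS = +1.47 psu (deep − shallow).
Δρ/ρ₀ = −αΔT + βΔS = -1.40 × 10⁻⁵ + 1.1466 × 10⁻³ = 1.1326 × 10⁻³, so Δρ ≈ 1.161 kg m⁻³.
N² = (g/ρ₀)·Δρ/Δz = g·(Δρ/ρ₀)/Δz = 9.8 × 1.1326 × 10⁻³ / 57 = 1.9473 × 10⁻⁴ s⁻².
N = √(1.9473 × 10⁻⁴) = 0.013955 rad s⁻¹ → T = 2π/N = 450.25 s = 7.5042 min ≈ 7.50 min.

7.50 min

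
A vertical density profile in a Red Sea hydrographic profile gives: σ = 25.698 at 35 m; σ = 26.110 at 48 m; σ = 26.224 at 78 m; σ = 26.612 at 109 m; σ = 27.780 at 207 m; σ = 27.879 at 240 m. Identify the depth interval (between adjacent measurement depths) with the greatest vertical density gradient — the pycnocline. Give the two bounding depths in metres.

Compute the density gradient over each adjacent pair:
  35–48 m: Δρ/Δz = 0.412/13 = 0.032 kg m⁻⁴
  48–78 m: Δρ/Δz = 0.114/30 = 3.8 × 10⁻³ kg m⁻⁴
  78–109 m: Δρ/Δz = 0.388/31 = 0.013 kg m⁻⁴
  109–207 m: Δρ/Δz = 1.168/98 = 0.012 kg m⁻⁴
  207–240 m: Δρ/Δz = 0.099/33 = 3.0 × 10⁻³ kg m⁻⁴
The largest gradient is in the 35–48 m interval — the pycnocline.

35–48 m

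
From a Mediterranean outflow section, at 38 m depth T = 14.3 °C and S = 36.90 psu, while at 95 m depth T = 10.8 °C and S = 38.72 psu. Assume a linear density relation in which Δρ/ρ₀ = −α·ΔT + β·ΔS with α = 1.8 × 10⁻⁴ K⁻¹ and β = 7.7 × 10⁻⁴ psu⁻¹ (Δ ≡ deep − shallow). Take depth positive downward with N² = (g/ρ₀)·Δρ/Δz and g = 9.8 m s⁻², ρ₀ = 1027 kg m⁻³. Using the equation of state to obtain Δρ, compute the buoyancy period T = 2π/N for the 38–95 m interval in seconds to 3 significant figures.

ΔT = -3.5 K, ΔS = +1.82 psu (deep − shallow).
Δρ/ρ₀ = −αΔT + βΔS = 6.30 × 10⁻⁴ + 1.4014 × 10⁻³ = 2.0314 × 10⁻³, so Δρ ≈ 2.086 kg m⁻³.
N² = (g/ρ₀)·Δρ/Δz = g·(Δρ/ρ₀)/Δz = 9.8 × 2.0314 × 10⁻³ / 57 = 3.4926 × 10⁻⁴ s⁻².
N = √(3.4926 × 10⁻⁴) = 0.018688 rad s⁻¹ → T = 2π/N = 336.21 s ≈ 336 s.

336 s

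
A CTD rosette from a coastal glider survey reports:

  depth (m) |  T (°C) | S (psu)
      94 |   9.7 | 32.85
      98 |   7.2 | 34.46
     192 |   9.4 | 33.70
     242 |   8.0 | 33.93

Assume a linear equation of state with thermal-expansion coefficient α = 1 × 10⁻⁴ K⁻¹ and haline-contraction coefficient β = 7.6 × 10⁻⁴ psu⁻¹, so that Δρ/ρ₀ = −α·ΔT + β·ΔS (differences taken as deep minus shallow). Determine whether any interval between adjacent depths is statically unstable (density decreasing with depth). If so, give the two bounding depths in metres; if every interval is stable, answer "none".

98–192 m

Evaluate Δρ/ρ₀ = −αΔT + βΔS across each adjacent pair:
  94–98 m: −αΔT+βΔS = −(1 × 10⁻⁴)(-2.5)+(7.6 × 10⁻⁴)(+1.61) = 1.5 × 10⁻³ → stable
  98–192 m: −αΔT+βΔS = −(1 × 10⁻⁴)(+2.2)+(7.6 × 10⁻⁴)(-0.76) = -8.0 × 10⁻⁴ → UNSTABLE
  192–242 m: −αΔT+βΔS = −(1 × 10⁻⁴)(-1.4)+(7.6 × 10⁻⁴)(+0.23) = 3.1 × 10⁻⁴ → stable
The 98–192 m interval has Δρ < 0: lighter water underlies denser water.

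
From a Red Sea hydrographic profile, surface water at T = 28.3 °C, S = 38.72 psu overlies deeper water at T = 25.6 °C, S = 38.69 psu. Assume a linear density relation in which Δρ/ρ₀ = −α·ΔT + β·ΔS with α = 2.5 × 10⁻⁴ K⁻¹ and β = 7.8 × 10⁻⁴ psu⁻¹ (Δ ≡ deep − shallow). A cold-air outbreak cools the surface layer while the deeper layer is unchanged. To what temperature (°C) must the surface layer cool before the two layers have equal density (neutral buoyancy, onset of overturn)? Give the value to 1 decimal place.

25.7 °C

Neutral buoyancy requires Δρ = 0, i.e. −α(T_deep − T_surf′) + β(S_deep − S_surf) = 0.
T_surf′ = T_deep − (β/α)·ΔS = 25.6 − (7.8 × 10⁻⁴/2.5 × 10⁻⁴)·(-0.03) = 25.694 °C.
Cooling required: 28.3 − (25.694) = 2.606 °C.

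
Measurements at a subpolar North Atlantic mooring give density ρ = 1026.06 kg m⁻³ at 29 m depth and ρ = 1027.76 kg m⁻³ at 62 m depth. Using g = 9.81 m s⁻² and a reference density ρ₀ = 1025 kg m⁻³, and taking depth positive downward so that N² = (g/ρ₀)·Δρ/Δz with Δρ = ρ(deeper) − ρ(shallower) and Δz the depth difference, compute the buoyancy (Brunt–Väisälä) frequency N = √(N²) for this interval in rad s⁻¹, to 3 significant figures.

Δρ = 1027.76 − 1026.06 = 1.70 kg m⁻³ over Δz = 62 − 29 = 33 m.
N² = (9.81/1025) × (1.70/33) = 4.9304 × 10⁻⁴ s⁻².
N = √(4.9304 × 10⁻⁴) = 0.022205 rad s⁻¹ ≈ 0.0222 rad s⁻¹.

0.0222 rad s⁻¹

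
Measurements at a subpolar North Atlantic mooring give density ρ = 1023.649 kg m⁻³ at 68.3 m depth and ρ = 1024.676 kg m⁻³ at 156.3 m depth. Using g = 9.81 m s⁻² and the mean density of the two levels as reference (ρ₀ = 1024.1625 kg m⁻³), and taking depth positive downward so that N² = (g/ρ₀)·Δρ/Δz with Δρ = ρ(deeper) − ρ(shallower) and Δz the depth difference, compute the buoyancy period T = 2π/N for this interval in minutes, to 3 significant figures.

Δρ = 1024.676 − 1023.649 = 1.027 kg m⁻³ over Δz = 156.3 − 68.3 = 88 m.
N² = (9.81/1024.1625) × (1.027/88) = 1.1179 × 10⁻⁴ s⁻².
N = √(1.1179 × 10⁻⁴) = 0.010573 rad s⁻¹, so T = 2π/N = 594.27 s = 9.9045 min ≈ 9.90 min.
Since Δρ > 0 the layer is stably stratified.

9.90 min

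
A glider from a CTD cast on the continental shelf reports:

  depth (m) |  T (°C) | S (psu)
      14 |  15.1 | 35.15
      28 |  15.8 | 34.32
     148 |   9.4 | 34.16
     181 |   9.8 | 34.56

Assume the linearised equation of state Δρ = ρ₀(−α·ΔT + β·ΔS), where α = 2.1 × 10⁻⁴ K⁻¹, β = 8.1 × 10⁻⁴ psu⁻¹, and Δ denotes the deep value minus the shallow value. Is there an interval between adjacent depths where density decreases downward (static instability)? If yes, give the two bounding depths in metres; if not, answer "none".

Evaluate Δρ/ρ₀ = −αΔT + βΔS across each adjacent pair:
  14–28 m: −αΔT+βΔS = −(2.1 × 10⁻⁴)(+0.7)+(8.1 × 10⁻⁴)(-0.83) = -8.2 × 10⁻⁴ → UNSTABLE
  28–148 m: −αΔT+βΔS = −(2.1 × 10⁻⁴)(-6.4)+(8.1 × 10⁻⁴)(-0.16) = 1.2 × 10⁻³ → stable
  148–181 m: −αΔT+βΔS = −(2.1 × 10⁻⁴)(+0.4)+(8.1 × 10⁻⁴)(+0.40) = 2.4 × 10⁻⁴ → stable
The 14–28 m interval has Δρ < 0: lighter water underlies denser water.

14–28 m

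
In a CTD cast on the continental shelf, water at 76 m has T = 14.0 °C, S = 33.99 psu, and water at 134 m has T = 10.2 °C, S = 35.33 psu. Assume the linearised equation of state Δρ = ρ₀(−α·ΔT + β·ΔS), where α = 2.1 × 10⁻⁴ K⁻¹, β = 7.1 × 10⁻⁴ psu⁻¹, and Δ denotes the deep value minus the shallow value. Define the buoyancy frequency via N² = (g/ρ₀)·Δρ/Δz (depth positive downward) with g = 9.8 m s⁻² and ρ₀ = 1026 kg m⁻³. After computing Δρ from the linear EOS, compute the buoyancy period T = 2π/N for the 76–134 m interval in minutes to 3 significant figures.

ΔT = -3.8 K, ΔS = +1.34 psu (deep − shallow).
Δρ/ρ₀ = −αΔT + βΔS = 7.98 × 10⁻⁴ + 9.514 × 10⁻⁴ = 1.7494 × 10⁻³, so Δρ ≈ 1.795 kg m⁻³.
N² = (g/ρ₀)·Δρ/Δz = g·(Δρ/ρ₀)/Δz = 9.8 × 1.7494 × 10⁻³ / 58 = 2.9559 × 10⁻⁴ s⁻².
N = √(2.9559 × 10⁻⁴) = 0.017193 rad s⁻¹ → T = 2π/N = 365.45 s = 6.0908 min ≈ 6.09 min.

6.09 min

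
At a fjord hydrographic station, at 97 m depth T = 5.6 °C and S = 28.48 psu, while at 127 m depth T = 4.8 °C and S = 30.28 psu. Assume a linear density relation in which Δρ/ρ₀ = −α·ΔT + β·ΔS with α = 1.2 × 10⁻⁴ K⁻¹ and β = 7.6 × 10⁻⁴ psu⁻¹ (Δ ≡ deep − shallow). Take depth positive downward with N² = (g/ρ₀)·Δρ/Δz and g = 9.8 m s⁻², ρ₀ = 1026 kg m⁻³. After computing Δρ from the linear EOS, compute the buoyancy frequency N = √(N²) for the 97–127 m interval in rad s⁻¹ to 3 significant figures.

ΔT = -0.8 K, ΔS = +1.80 psu (deep − shallow).
Δρ/ρ₀ = −αΔT + βΔS = 9.60 × 10⁻⁵ + 1.368 × 10⁻³ = 1.464 × 10⁻³, so Δρ ≈ 1.502 kg m⁻³.
N² = (g/ρ₀)·Δρ/Δz = g·(Δρ/ρ₀)/Δz = 9.8 × 1.464 × 10⁻³ / 30 = 4.7824 × 10⁻⁴ s⁻².
N = √(4.7824 × 10⁻⁴) = 0.021869 rad s⁻¹ ≈ 0.0219 rad s⁻¹.

0.0219 rad s⁻¹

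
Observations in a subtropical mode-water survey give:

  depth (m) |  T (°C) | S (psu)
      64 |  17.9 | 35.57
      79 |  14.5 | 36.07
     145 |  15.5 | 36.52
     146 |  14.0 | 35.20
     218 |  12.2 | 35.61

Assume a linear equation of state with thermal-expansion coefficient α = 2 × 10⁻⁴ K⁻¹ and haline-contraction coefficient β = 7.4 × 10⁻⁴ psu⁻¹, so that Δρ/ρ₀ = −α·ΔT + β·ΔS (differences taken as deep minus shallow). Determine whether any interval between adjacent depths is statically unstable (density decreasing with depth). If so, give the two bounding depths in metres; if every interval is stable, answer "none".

145–146 m

Evaluate Δρ/ρ₀ = −αΔT + βΔS across each adjacent pair:
  64–79 m: −αΔT+βΔS = −(2 × 10⁻⁴)(-3.4)+(7.4 × 10⁻⁴)(+0.50) = 1.1 × 10⁻³ → stable
  79–145 m: −αΔT+βΔS = −(2 × 10⁻⁴)(+1.0)+(7.4 × 10⁻⁴)(+0.45) = 1.3 × 10⁻⁴ → stable
  145–146 m: −αΔT+βΔS = −(2 × 10⁻⁴)(-1.5)+(7.4 × 10⁻⁴)(-1.32) = -6.8 × 10⁻⁴ → UNSTABLE
  146–218 m: −αΔT+βΔS = −(2 × 10⁻⁴)(-1.8)+(7.4 × 10⁻⁴)(+0.41) = 6.6 × 10⁻⁴ → stable
The 145–146 m interval has Δρ < 0: lighter water underlies denser water.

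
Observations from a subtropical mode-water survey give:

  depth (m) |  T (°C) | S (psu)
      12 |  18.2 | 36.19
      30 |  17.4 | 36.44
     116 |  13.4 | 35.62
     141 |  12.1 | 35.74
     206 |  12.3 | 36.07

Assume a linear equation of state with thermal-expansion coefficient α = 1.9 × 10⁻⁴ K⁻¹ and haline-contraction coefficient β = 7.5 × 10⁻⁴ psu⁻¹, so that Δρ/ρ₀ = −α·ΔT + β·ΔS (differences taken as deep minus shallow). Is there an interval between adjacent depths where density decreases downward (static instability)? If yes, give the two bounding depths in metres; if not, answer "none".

none

Evaluate Δρ/ρ₀ = −αΔT + βΔS across each adjacent pair:
  12–30 m: −αΔT+βΔS = −(1.9 × 10⁻⁴)(-0.8)+(7.5 × 10⁻⁴)(+0.25) = 3.4 × 10⁻⁴ → stable
  30–116 m: −αΔT+βΔS = −(1.9 × 10⁻⁴)(-4.0)+(7.5 × 10⁻⁴)(-0.82) = 1.5 × 10⁻⁴ → stable
  116–141 m: −αΔT+βΔS = −(1.9 × 10⁻⁴)(-1.3)+(7.5 × 10⁻⁴)(+0.12) = 3.4 × 10⁻⁴ → stable
  141–206 m: −αΔT+βΔS = −(1.9 × 10⁻⁴)(+0.2)+(7.5 × 10⁻⁴)(+0.33) = 2.1 × 10⁻⁴ → stable
Every interval has Δρ > 0: the column is stably stratified throughout.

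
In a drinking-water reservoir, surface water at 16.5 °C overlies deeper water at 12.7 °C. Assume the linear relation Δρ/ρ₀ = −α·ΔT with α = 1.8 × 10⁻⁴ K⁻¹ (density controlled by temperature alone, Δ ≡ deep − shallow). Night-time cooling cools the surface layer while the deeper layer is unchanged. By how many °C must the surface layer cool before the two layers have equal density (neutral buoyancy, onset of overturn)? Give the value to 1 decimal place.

With temperature the only control, equal density requires T_surf′ = T_deep.
T_surf′ = 12.7 °C.
Cooling required: 16.5 − 12.7 = 3.8 °C.

3.8 °C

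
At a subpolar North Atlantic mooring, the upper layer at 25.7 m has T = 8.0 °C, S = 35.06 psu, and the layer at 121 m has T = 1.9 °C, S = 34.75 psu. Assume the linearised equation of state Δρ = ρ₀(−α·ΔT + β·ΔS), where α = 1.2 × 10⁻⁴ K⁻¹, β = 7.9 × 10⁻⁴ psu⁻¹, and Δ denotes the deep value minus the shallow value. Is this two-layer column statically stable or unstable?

stable

ΔT = 1.9 − 8.0 = -6.1 K and ΔS = 34.75 − 35.06 = -0.31 psu (deep − shallow).
−αΔT = 7.32 × 10⁻⁴; βΔS = -2.449 × 10⁻⁴; sum Δρ/ρ₀ = 4.871 × 10⁻⁴.
Δρ/ρ₀ > 0, so Δρ > 0: deeper water is denser → statically stable.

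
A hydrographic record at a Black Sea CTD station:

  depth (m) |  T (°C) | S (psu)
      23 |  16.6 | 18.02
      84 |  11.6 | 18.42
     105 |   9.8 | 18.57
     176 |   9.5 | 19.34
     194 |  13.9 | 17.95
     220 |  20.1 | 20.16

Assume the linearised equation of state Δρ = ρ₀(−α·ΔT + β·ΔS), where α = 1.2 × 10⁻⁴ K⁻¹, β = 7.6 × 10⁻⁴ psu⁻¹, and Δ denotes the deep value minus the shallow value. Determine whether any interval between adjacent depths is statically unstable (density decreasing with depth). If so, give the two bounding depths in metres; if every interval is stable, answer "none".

Evaluate Δρ/ρ₀ = −αΔT + βΔS across each adjacent pair:
  23–84 m: −αΔT+βΔS = −(1.2 × 10⁻⁴)(-5.0)+(7.6 × 10⁻⁴)(+0.40) = 9.0 × 10⁻⁴ → stable
  84–105 m: −αΔT+βΔS = −(1.2 × 10⁻⁴)(-1.8)+(7.6 × 10⁻⁴)(+0.15) = 3.3 × 10⁻⁴ → stable
  105–176 m: −αΔT+βΔS = −(1.2 × 10⁻⁴)(-0.3)+(7.6 × 10⁻⁴)(+0.77) = 6.2 × 10⁻⁴ → stable
  176–194 m: −αΔT+βΔS = −(1.2 × 10⁻⁴)(+4.4)+(7.6 × 10⁻⁴)(-1.39) = -1.6 × 10⁻³ → UNSTABLE
  194–220 m: −αΔT+βΔS = −(1.2 × 10⁻⁴)(+6.2)+(7.6 × 10⁻⁴)(+2.21) = 9.4 × 10⁻⁴ → stable
The 176–194 m interval has Δρ < 0: lighter water underlies denser water.

176–194 m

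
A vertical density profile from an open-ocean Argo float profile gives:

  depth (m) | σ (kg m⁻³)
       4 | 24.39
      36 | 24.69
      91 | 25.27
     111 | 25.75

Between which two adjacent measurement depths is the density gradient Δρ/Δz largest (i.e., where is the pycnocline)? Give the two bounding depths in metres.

91–111 m

Compute the density gradient over each adjacent pair:
  4–36 m: Δρ/Δz = 0.30/32 = 9.4 × 10⁻³ kg m⁻⁴
  36–91 m: Δρ/Δz = 0.58/55 = 0.011 kg m⁻⁴
  91–111 m: Δρ/Δz = 0.48/20 = 0.024 kg m⁻⁴
The largest gradient is in the 91–111 m interval — the pycnocline.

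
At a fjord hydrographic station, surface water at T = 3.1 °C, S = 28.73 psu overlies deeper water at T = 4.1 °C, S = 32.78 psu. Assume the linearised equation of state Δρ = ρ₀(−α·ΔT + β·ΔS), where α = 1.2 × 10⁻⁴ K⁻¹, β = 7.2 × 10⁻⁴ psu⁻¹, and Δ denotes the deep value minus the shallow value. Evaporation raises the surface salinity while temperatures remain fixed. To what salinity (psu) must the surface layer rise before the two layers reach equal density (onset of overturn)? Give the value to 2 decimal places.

32.61 psu

Neutral buoyancy requires −α(T_deep − T_surf) + β(S_deep − S_surf′) = 0.
S_surf′ = S_deep − (α/β)·ΔT = 32.78 − (1.2 × 10⁻⁴/7.2 × 10⁻⁴)·(+1.0) = 32.6133 psu.
Increase required: 32.6133 − 28.73 = 3.8833 psu.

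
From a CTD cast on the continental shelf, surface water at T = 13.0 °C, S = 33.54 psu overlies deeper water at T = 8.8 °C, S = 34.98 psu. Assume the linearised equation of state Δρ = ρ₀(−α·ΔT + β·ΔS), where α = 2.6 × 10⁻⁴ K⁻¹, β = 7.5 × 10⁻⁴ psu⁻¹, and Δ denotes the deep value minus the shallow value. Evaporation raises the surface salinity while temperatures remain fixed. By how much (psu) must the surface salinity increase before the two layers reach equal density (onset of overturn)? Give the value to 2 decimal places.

2.90 psu

Neutral buoyancy requires −α(T_deep − T_surf) + β(S_deep − S_surf′) = 0.
S_surf′ = S_deep − (α/β)·ΔT = 34.98 − (2.6 × 10⁻⁴/7.5 × 10⁻⁴)·(-4.2) = 36.4360 psu.
Increase required: 36.4360 − 33.54 = 2.8960 psu.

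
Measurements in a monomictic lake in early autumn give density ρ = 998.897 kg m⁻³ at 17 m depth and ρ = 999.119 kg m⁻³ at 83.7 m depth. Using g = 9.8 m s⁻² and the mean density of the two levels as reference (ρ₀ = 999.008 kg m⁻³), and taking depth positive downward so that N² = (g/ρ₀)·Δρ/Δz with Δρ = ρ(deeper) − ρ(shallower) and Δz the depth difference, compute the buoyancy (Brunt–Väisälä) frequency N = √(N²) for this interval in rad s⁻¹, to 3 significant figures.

Δρ = 999.119 − 998.897 = 0.222 kg m⁻³ over Δz = 83.7 − 17 = 66.7 m.
N² = (9.8/999.008) × (0.222/66.7) = 3.2650 × 10⁻⁵ s⁻².
N = √(3.2650 × 10⁻⁵) = 5.7140 × 10⁻³ rad s⁻¹ ≈ 5.71 × 10⁻³ rad s⁻¹.

5.71 × 10⁻³ rad s⁻¹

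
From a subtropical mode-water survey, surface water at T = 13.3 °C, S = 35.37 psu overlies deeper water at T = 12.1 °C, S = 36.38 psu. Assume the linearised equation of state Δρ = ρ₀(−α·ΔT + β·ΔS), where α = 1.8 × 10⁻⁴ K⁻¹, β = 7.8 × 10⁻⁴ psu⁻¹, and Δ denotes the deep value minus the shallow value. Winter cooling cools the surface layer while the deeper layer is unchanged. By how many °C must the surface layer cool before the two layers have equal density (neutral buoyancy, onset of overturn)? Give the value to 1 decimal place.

5.6 °C

Neutral buoyancy requires Δρ = 0, i.e. −α(T_deep − T_surf′) + β(S_deep − S_surf) = 0.
T_surf′ = T_deep − (β/α)·ΔS = 12.1 − (7.8 × 10⁻⁴/1.8 × 10⁻⁴)·(+1.01) = 7.723 °C.
Cooling required: 13.3 − (7.723) = 5.577 °C.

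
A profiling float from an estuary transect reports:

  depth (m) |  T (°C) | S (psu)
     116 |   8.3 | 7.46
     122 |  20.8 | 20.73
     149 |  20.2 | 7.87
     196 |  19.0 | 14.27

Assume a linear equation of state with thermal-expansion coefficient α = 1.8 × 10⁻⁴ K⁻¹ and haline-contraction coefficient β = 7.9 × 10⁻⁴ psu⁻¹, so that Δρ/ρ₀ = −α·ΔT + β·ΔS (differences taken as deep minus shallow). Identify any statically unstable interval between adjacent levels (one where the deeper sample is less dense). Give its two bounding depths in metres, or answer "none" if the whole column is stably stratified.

122–149 m

Evaluate Δρ/ρ₀ = −αΔT + βΔS across each adjacent pair:
  116–122 m: −αΔT+βΔS = −(1.8 × 10⁻⁴)(+12.5)+(7.9 × 10⁻⁴)(+13.27) = 8.2 × 10⁻³ → stable
  122–149 m: −αΔT+βΔS = −(1.8 × 10⁻⁴)(-0.6)+(7.9 × 10⁻⁴)(-12.86) = -0.010 → UNSTABLE
  149–196 m: −αΔT+βΔS = −(1.8 × 10⁻⁴)(-1.2)+(7.9 × 10⁻⁴)(+6.40) = 5.3 × 10⁻³ → stable
The 122–149 m interval has Δρ < 0: lighter water underlies denser water.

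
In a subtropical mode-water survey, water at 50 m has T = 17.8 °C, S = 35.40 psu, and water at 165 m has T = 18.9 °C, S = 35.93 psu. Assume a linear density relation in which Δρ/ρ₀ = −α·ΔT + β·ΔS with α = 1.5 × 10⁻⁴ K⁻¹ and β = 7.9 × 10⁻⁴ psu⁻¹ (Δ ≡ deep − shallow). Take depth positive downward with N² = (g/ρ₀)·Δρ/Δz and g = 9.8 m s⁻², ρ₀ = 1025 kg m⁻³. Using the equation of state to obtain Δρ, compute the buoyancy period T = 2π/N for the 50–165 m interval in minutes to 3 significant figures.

22.5 min

ΔT = +1.1 K, ΔS = +0.53 psu (deep − shallow).
Δρ/ρ₀ = −αΔT + βΔS = -1.65 × 10⁻⁴ + 4.187 × 10⁻⁴ = 2.537 × 10⁻⁴, so Δρ ≈ 0.2600 kg m⁻³.
N² = (g/ρ₀)·Δρ/Δz = g·(Δρ/ρ₀)/Δz = 9.8 × 2.537 × 10⁻⁴ / 115 = 2.1620 × 10⁻⁵ s⁻².
N = √(2.1620 × 10⁻⁵) = 4.6497 × 10⁻³ rad s⁻¹ → T = 2π/N = 1.3513 × 10³ s = 22.522 min ≈ 22.5 min.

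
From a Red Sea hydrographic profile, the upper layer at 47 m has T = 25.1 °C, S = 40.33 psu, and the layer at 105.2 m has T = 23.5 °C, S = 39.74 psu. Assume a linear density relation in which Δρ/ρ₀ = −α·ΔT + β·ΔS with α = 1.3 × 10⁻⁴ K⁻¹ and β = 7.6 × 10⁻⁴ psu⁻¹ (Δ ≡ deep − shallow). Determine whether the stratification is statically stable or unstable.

ΔT = 23.5 − 25.1 = -1.6 K and ΔS = 39.74 − 40.33 = -0.59 psu (deep − shallow).
−αΔT = 2.08 × 10⁻⁴; βΔS = -4.484 × 10⁻⁴; sum Δρ/ρ₀ = -2.404 × 10⁻⁴.
Δρ/ρ₀ < 0, so Δρ < 0: deeper water is lighter → statically unstable; the column would overturn.

unstable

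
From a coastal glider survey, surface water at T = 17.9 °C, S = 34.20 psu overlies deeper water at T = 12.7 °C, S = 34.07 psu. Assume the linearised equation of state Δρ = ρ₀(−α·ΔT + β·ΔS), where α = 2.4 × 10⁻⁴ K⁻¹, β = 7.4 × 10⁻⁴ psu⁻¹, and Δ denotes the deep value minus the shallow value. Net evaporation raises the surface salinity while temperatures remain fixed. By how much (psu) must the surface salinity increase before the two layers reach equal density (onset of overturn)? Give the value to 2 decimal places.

1.56 psu

Neutral buoyancy requires −α(T_deep − T_surf) + β(S_deep − S_surf′) = 0.
S_surf′ = S_deep − (α/β)·ΔT = 34.07 − (2.4 × 10⁻⁴/7.4 × 10⁻⁴)·(-5.2) = 35.7565 psu.
Increase required: 35.7565 − 34.20 = 1.5565 psu.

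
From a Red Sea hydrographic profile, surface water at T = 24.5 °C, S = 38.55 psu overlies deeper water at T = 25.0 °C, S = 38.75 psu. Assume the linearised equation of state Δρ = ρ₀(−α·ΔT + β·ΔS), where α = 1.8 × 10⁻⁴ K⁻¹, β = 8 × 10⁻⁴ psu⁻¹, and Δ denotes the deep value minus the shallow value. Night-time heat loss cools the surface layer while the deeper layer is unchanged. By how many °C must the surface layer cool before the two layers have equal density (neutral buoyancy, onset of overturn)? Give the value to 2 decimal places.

0.39 °C

Neutral buoyancy requires Δρ = 0, i.e. −α(T_deep − T_surf′) + β(S_deep − S_surf) = 0.
T_surf′ = T_deep − (β/α)·ΔS = 25.0 − (8 × 10⁻⁴/1.8 × 10⁻⁴)·(+0.20) = 24.1111 °C.
Cooling required: 24.5 − (24.1111) = 0.3889 °C.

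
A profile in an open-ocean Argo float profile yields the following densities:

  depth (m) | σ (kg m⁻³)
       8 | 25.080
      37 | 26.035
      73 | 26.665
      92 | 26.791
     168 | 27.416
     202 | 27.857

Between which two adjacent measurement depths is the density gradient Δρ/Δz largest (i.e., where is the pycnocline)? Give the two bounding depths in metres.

Compute the density gradient over each adjacent pair:
  8–37 m: Δρ/Δz = 0.955/29 = 0.033 kg m⁻⁴
  37–73 m: Δρ/Δz = 0.630/36 = 0.018 kg m⁻⁴
  73–92 m: Δρ/Δz = 0.126/19 = 6.6 × 10⁻³ kg m⁻⁴
  92–168 m: Δρ/Δz = 0.625/76 = 8.2 × 10⁻³ kg m⁻⁴
  168–202 m: Δρ/Δz = 0.441/34 = 0.013 kg m⁻⁴
The largest gradient is in the 8–37 m interval — the pycnocline.

8–37 m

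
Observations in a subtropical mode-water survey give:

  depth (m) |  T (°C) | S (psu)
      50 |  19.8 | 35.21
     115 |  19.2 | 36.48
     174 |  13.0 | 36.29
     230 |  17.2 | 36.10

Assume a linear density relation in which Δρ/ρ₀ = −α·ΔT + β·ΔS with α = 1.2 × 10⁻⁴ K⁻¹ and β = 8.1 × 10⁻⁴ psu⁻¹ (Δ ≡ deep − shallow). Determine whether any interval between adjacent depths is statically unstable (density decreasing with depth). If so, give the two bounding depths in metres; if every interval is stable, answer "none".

174–230 m

Evaluate Δρ/ρ₀ = −αΔT + βΔS across each adjacent pair:
  50–115 m: −αΔT+βΔS = −(1.2 × 10⁻⁴)(-0.6)+(8.1 × 10⁻⁴)(+1.27) = 1.1 × 10⁻³ → stable
  115–174 m: −αΔT+βΔS = −(1.2 × 10⁻⁴)(-6.2)+(8.1 × 10⁻⁴)(-0.19) = 5.9 × 10⁻⁴ → stable
  174–230 m: −αΔT+βΔS = −(1.2 × 10⁻⁴)(+4.2)+(8.1 × 10⁻⁴)(-0.19) = -6.6 × 10⁻⁴ → UNSTABLE
The 174–230 m interval has Δρ < 0: lighter water underlies denser water.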